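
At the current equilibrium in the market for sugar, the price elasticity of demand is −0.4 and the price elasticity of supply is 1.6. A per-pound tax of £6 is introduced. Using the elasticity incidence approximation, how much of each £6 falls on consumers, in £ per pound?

Consumers bear ≈ £4.8 per pound.

Incidence ratio: consumers' share ≈ εs / (εs + |εd|) = 1.6 / (1.6 + 0.4) = 0.8.
So consumers bear ≈ 0.8 × £6 = £4.8; suppliers bear £1.2.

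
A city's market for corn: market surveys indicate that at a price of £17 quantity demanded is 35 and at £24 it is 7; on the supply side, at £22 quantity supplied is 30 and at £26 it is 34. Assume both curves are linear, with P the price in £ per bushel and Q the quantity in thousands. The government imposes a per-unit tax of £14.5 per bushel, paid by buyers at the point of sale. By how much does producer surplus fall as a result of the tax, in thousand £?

Demand slope: (7 − 35)/(24 − 17) = -4, so Qd = 103 − 4P.
Supply slope: (34 − 30)/(26 − 22) = 1, so Qs = P + 8.
Without the tax, 103 − 4P = P + 8 gives 5P = 95, so P* = £19 and Q* = 27.
With the tax collected from buyers, demand (in seller-price terms) shifts: Qd = 103 − 4(P + 14.5).
Solving gives Q = 15.4 with buyers paying £21.9 and suppliers receiving £7.4 (the £14.5 wedge).
ΔPS is the trapezoid between Q = 15.4 and Q = 27 of height £11.6: ½ · (27 + 15.4) · 11.6 = £245.92.

Producer surplus falls by £245.92 thousand.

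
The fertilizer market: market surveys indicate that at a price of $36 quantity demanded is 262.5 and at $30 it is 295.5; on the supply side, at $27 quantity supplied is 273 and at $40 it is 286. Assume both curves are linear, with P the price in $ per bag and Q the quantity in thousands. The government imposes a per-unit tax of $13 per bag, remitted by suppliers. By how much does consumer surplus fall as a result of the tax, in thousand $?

Demand slope: (295.5 − 262.5)/(30 − 36) = -5.5, so Qd = 460.5 − 5.5P.
Supply slope: (286 − 273)/(40 − 27) = 1, so Qs = P + 246.
Before the tax: set 460.5 − 5.5P = P + 246 → P* = $33, Q* = 279.
With the tax collected from suppliers, supply shifts: Qs = (P − 13) + 246.
Solving gives Q = 268 with consumers paying $35 and suppliers receiving $22 (the $13 wedge).
ΔCS is the trapezoid between Q = 268 and Q = 279 of height $2: ½ · (279 + 268) · 2 = $547.

Consumer surplus falls by $547 thousand.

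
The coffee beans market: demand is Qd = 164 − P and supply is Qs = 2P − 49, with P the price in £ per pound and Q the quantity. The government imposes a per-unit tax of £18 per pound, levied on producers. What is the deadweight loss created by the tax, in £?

Deadweight loss = £108.

Before the tax: set 164 − P = 2P − 49 → P* = £71, Q* = 93.
With the tax collected from producers, supply shifts: Qs = 2(P − 18) − 49.
Solving gives Q = 81 with buyers paying £83 and producers receiving £65 (the £18 wedge).
Quantity falls by |ΔQ| = |93 − 81| = 12.
DWL = ½ · t · |ΔQ| = ½ · 18 · 12 = £108.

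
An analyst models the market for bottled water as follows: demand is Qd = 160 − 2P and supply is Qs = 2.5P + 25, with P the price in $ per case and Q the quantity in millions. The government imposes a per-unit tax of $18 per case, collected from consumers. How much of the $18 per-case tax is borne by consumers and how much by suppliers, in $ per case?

Consumers bear $10 per case; suppliers bear $8 per case.

Without the tax, 160 − 2P = 2.5P + 25 gives 4.5P = 135, so P* = $30 and Q* = 100.
With the tax collected from consumers, demand (in seller-price terms) shifts: Qd = 160 − 2(P + 18).
New equilibrium: consumers pay $40, suppliers receive $22, Q = 80. (Wedge: Pb − Ps = 18.)
Burden on consumers: $10; on suppliers: $8. (They sum to $18.)
The less price-elastic side of the market bears the larger share of a per-unit tax.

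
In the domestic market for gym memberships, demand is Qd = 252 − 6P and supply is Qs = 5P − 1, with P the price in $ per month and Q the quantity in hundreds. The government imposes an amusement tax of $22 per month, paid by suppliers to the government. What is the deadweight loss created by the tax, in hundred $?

Deadweight loss = $660 hundred.

Before the tax: set 252 − 6P = 5P − 1 → P* = $23, Q* = 114.
With the tax collected from suppliers, supply shifts: Qs = 5(P − 22) − 1.
New equilibrium: consumers pay $33, suppliers receive $11, Q = 54. (Wedge: Pb − Ps = 22.)
Quantity falls by |ΔQ| = |114 − 54| = 60.
DWL = ½ · t · |ΔQ| = ½ · 22 · 60 = $660.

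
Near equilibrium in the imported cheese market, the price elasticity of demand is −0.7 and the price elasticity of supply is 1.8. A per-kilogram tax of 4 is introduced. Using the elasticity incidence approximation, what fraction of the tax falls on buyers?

Buyers' share ≈ 0.72.

Incidence ratio: buyers' share ≈ εs / (εs + |εd|) = 1.8 / (1.8 + 0.7) = 0.72.
Supply is the more elastic side, so buyers bear the larger share.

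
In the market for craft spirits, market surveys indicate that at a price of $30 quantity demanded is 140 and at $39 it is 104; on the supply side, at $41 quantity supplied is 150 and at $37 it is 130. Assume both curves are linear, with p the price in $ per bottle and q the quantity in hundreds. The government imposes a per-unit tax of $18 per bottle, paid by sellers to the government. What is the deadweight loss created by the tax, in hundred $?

Deadweight loss = $360 hundred.

Demand slope: (104 − 140)/(39 − 30) = -4, so qd = 260 − 4p.
Supply slope: (130 − 150)/(37 − 41) = 5, so qs = 5p − 55.
Without the tax, 260 − 4p = 5p − 55 gives 9p = 315, so p* = $35 and q* = 120.
With the tax collected from sellers, supply shifts: qs = 5(p − 18) − 55.
New equilibrium: buyers pay $45, sellers receive $27, q = 80. (Wedge: pb − ps = 18.)
Quantity falls by |ΔQ| = |120 − 80| = 40.
DWL = ½ · t · |ΔQ| = ½ · 18 · 40 = $360.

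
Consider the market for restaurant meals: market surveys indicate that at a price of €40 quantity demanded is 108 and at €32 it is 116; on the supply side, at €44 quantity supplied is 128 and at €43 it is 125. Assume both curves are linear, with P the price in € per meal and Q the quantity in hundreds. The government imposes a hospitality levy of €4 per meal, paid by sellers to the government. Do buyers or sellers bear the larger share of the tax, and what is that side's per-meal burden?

Demand slope: (116 − 108)/(32 − 40) = -1, so Qd = 148 − P.
Supply slope: (125 − 128)/(43 − 44) = 3, so Qs = 3P − 4.
Without the tax, 148 − P = 3P − 4 gives 4P = 152, so P* = €38 and Q* = 110.
With the tax collected from sellers, supply shifts: Qs = 3(P − 4) − 4.
New equilibrium: buyers pay €41, sellers receive €37, Q = 107. (Wedge: Pb − Ps = 4.)
Per-meal burden: buyers €3, sellers €1.
Buyers take the larger share because demand is less price-elastic here (demand slope 1 vs supply slope 3).

Buyers bear the larger share: €3 per meal.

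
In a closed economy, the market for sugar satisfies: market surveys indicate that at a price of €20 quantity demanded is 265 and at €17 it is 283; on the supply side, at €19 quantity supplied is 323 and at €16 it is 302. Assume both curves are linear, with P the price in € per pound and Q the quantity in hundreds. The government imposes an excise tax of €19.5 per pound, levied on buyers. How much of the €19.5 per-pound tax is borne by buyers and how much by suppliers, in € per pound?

Buyers bear €10.5 per pound; suppliers bear €9 per pound.

Demand slope: (283 − 265)/(17 − 20) = -6, so Qd = 385 − 6P.
Supply slope: (302 − 323)/(16 − 19) = 7, so Qs = 7P + 190.
Before the tax: set 385 − 6P = 7P + 190 → P* = €15, Q* = 295.
With the tax collected from buyers, demand (in seller-price terms) shifts: Qd = 385 − 6(P + 19.5).
New equilibrium: buyers pay €25.5, suppliers receive €6, Q = 232. (Wedge: Pb − Ps = 19.5.)
Burden on buyers: €10.5; on suppliers: €9. (They sum to €19.5.)
The less price-elastic side of the market bears the larger share of a per-unit tax.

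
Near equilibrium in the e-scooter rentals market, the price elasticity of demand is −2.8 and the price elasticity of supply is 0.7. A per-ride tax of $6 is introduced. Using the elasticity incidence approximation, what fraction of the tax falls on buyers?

Incidence ratio: buyers' share ≈ εs / (εs + |εd|) = 0.7 / (0.7 + 2.8) = 0.2.
Supply is the less elastic side, so buyers bear the smaller share.

Buyers' share ≈ 0.2.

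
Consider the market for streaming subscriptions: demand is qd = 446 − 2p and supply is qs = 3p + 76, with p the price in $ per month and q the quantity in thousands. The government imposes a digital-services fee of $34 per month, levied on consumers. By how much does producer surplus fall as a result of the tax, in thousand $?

Without the tax, 446 − 2p = 3p + 76 gives 5p = 370, so p* = $74 and q* = 298.
With the tax collected from consumers, demand (in seller-price terms) shifts: qd = 446 − 2(p + 34).
New equilibrium: consumers pay $94.4, sellers receive $60.4, q = 257.2. (Wedge: pb − ps = 34.)
ΔPS is the trapezoid between Q = 257.2 and Q = 298 of height $13.6: ½ · (298 + 257.2) · 13.6 = $3775.36.

Producer surplus falls by $3775.36 thousand.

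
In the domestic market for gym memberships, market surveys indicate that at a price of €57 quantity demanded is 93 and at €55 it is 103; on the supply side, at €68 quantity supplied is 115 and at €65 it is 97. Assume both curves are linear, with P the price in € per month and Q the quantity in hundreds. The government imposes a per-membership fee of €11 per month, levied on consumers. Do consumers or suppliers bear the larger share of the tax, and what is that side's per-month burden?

Demand slope: (103 − 93)/(55 − 57) = -5, so Qd = 378 − 5P.
Supply slope: (97 − 115)/(65 − 68) = 6, so Qs = 6P − 293.
Before the tax: set 378 − 5P = 6P − 293 → P* = €61, Q* = 73.
With the tax collected from consumers, demand (in seller-price terms) shifts: Qd = 378 − 5(P + 11).
New equilibrium: consumers pay €67, suppliers receive €56, Q = 43. (Wedge: Pb − Ps = 11.)
Per-month burden: consumers €6, suppliers €5.
Consumers take the larger share because demand is less price-elastic here (demand slope 5 vs supply slope 6).
The less price-elastic side of the market bears the larger share of a per-unit tax.

Consumers bear the larger share: €6 per month.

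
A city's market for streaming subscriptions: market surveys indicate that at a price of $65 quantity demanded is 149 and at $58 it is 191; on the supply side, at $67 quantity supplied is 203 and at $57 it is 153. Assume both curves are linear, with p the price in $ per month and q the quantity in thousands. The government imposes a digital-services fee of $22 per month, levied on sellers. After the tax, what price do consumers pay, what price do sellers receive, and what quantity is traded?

Demand slope: (191 − 149)/(58 − 65) = -6, so qd = 539 − 6p.
Supply slope: (153 − 203)/(57 − 67) = 5, so qs = 5p − 132.
Before the tax: set 539 − 6p = 5p − 132 → p* = $61, q* = 173.
With the tax collected from sellers, supply shifts: qs = 5(p − 22) − 132.
Solving gives q = 113 with consumers paying $71 and sellers receiving $49 (the $22 wedge).

Consumers pay $71; sellers receive $49; quantity = 113.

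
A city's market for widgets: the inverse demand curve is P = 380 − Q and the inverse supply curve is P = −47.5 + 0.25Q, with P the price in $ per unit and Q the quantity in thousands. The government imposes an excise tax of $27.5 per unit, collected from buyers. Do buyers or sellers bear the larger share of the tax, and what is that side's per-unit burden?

Rewrite in direct form: Qd = 380 − P and Qs = 4P + 190.
Without the tax, 380 − P = 4P + 190 gives 5P = 190, so P* = $38 and Q* = 342.
With the tax collected from buyers, demand (in seller-price terms) shifts: Qd = 380 − (P + 27.5).
New equilibrium: buyers pay $60, sellers receive $32.5, Q = 320. (Wedge: Pb − Ps = 27.5.)
Per-unit burden: buyers $22, sellers $5.5.
Buyers take the larger share because demand is less price-elastic here (demand slope 1 vs supply slope 4).
The less price-elastic side of the market bears the larger share of a per-unit tax.

Buyers bear the larger share: $22 per unit.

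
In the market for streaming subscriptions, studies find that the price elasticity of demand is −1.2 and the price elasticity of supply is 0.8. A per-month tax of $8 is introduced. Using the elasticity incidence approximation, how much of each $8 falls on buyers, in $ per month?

Buyers bear ≈ $3.2 per month.

Incidence ratio: buyers' share ≈ εs / (εs + |εd|) = 0.8 / (0.8 + 1.2) = 0.4.
So buyers bear ≈ 0.4 × $8 = $3.2; producers bear $4.8.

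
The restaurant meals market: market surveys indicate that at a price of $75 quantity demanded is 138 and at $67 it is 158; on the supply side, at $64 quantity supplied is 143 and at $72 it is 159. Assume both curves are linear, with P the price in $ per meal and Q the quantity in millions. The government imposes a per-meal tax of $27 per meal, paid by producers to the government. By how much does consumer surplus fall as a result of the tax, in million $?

Demand slope: (158 − 138)/(67 − 75) = -2.5, so Qd = 325.5 − 2.5P.
Supply slope: (159 − 143)/(72 − 64) = 2, so Qs = 2P + 15.
Without the tax, 325.5 − 2.5P = 2P + 15 gives 4.5P = 310.5, so P* = $69 and Q* = 153.
With the tax collected from producers, supply shifts: Qs = 2(P − 27) + 15.
New equilibrium: consumers pay $81, producers receive $54, Q = 123. (Wedge: Pb − Ps = 27.)
ΔCS is the trapezoid between Q = 123 and Q = 153 of height $12: ½ · (153 + 123) · 12 = $1656.

Consumer surplus falls by $1656 million.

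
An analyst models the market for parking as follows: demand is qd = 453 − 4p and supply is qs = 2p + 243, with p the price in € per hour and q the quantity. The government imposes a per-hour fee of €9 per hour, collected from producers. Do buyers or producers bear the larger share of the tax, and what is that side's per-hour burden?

Before the tax: set 453 − 4p = 2p + 243 → p* = €35, q* = 313.
With the tax collected from producers, supply shifts: qs = 2(p − 9) + 243.
New equilibrium: buyers pay €38, producers receive €29, q = 301. (Wedge: pb − ps = 9.)
Per-hour burden: buyers €3, producers €6.
Producers take the larger share because supply is less price-elastic here (demand slope 4 vs supply slope 2).
The less price-elastic side of the market bears the larger share of a per-unit tax.

Producers bear the larger share: €6 per hour.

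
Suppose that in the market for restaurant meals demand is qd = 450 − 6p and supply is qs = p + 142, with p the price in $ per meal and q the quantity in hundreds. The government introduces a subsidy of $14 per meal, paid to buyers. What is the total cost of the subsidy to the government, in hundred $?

Before the subsidy: set 450 − 6p = p + 142 → p* = $44, q* = 186.
With a per-unit subsidy paid to buyers, each effectively pays p − 14, so demand becomes qd = 450 − 6(p − 14).
New equilibrium: buyers pay $42, producers receive $56, q = 198. (Wedge: pb − ps = −14.)
Outlay = t · Q = 14 · 198 = $2772.

Government outlay = $2772 hundred.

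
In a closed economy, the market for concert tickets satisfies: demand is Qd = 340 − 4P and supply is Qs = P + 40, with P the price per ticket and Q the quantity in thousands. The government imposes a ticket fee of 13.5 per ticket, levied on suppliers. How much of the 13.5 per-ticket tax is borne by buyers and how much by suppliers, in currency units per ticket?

Buyers bear 2.7 per ticket; suppliers bear 10.8 per ticket.

Without the tax, 340 − 4P = P + 40 gives 5P = 300, so P* = 60 and Q* = 100.
With the tax collected from suppliers, supply shifts: Qs = (P − 13.5) + 40.
New equilibrium: buyers pay 62.7, suppliers receive 49.2, Q = 89.2. (Wedge: Pb − Ps = 13.5.)
Burden on buyers: 2.7; on suppliers: 10.8. (They sum to 13.5.)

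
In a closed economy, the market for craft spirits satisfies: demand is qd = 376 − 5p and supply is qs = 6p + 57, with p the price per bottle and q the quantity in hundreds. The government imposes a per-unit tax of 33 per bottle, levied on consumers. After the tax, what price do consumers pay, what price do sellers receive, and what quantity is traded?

Consumers pay 47; sellers receive 14; quantity = 141.

Without the tax, 376 − 5p = 6p + 57 gives 11p = 319, so p* = 29 and q* = 231.
With the tax collected from consumers, demand (in seller-price terms) shifts: qd = 376 − 5(p + 33).
New equilibrium: consumers pay 47, sellers receive 14, q = 141. (Wedge: pb − ps = 33.)
The less price-elastic side of the market bears the larger share of a per-unit tax.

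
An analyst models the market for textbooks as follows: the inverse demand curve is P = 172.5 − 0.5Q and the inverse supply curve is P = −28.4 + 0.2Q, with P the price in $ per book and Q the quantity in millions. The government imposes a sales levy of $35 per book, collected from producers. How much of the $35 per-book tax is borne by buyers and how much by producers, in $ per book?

Rewrite in direct form: Qd = 345 − 2P and Qs = 5P + 142.
Before the tax: set 345 − 2P = 5P + 142 → P* = $29, Q* = 287.
With the tax collected from producers, supply shifts: Qs = 5(P − 35) + 142.
New equilibrium: buyers pay $54, producers receive $19, Q = 237. (Wedge: Pb − Ps = 35.)
Burden on buyers: $25; on producers: $10. (They sum to $35.)

Buyers bear $25 per book; producers bear $10 per book.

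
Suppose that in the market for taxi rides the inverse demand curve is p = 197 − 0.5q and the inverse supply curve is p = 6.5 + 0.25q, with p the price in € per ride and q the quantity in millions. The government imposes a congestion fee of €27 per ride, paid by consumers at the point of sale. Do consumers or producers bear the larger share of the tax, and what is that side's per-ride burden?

Rewrite in direct form: qd = 394 − 2p and qs = 4p − 26.
Without the tax, 394 − 2p = 4p − 26 gives 6p = 420, so p* = €70 and q* = 254.
With the tax collected from consumers, demand (in seller-price terms) shifts: qd = 394 − 2(p + 27).
New equilibrium: consumers pay €88, producers receive €61, q = 218. (Wedge: pb − ps = 27.)
Per-ride burden: consumers €18, producers €9.
Consumers take the larger share because demand is less price-elastic here (demand slope 2 vs supply slope 4).

Consumers bear the larger share: €18 per ride.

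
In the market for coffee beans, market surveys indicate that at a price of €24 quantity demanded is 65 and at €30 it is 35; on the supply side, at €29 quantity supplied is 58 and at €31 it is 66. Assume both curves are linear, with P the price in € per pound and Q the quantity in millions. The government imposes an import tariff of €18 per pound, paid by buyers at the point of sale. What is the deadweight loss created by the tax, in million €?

Deadweight loss = €360 million.

Demand slope: (35 − 65)/(30 − 24) = -5, so Qd = 185 − 5P.
Supply slope: (66 − 58)/(31 − 29) = 4, so Qs = 4P − 58.
Without the tax, 185 − 5P = 4P − 58 gives 9P = 243, so P* = €27 and Q* = 50.
With the tax collected from buyers, demand (in seller-price terms) shifts: Qd = 185 − 5(P + 18).
Solving gives Q = 10 with buyers paying €35 and sellers receiving €17 (the €18 wedge).
Quantity falls by |ΔQ| = |50 − 10| = 40.
DWL = ½ · t · |ΔQ| = ½ · 18 · 40 = €360.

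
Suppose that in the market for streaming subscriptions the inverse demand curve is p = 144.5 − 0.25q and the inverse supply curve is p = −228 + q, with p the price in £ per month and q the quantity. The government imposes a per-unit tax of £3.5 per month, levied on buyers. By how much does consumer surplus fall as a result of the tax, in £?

Rewrite in direct form: qd = 578 − 4p and qs = p + 228.
Before the tax: set 578 − 4p = p + 228 → p* = £70, q* = 298.
With the tax collected from buyers, demand (in seller-price terms) shifts: qd = 578 − 4(p + 3.5).
Solving gives q = 295.2 with buyers paying £70.7 and sellers receiving £67.2 (the £3.5 wedge).
ΔCS is the trapezoid between Q = 295.2 and Q = 298 of height £0.7: ½ · (298 + 295.2) · 0.7 = £207.62.

Consumer surplus falls by £207.62.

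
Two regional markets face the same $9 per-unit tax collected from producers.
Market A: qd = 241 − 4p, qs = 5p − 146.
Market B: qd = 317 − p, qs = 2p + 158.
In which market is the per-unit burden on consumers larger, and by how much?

Market A: pre-tax p* = $43, q* = 69; post-tax q = 49; per-unit burden on consumers = $5.
Market B: pre-tax p* = $53, q* = 264; post-tax q = 258; per-unit burden on consumers = $6.
Difference: $5 vs $6 → market B is larger by $1.

Market B, by $1.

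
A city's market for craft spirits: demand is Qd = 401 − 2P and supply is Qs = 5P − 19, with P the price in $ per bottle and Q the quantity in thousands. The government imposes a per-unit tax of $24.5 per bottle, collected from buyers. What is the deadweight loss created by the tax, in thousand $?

Before the tax: set 401 − 2P = 5P − 19 → P* = $60, Q* = 281.
With the tax collected from buyers, demand (in seller-price terms) shifts: Qd = 401 − 2(P + 24.5).
New equilibrium: buyers pay $77.5, suppliers receive $53, Q = 246. (Wedge: Pb − Ps = 24.5.)
Quantity falls by |ΔQ| = |281 − 246| = 35.
DWL = ½ · t · |ΔQ| = ½ · 24.5 · 35 = $428.75.

Deadweight loss = $428.75 thousand.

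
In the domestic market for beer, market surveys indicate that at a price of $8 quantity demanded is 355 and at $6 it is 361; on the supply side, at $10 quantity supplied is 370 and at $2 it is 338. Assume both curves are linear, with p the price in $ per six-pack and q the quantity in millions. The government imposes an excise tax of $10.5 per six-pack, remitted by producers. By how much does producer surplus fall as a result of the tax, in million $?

Producer surplus falls by $1570.5 million.

Demand slope: (361 − 355)/(6 − 8) = -3, so qd = 379 − 3p.
Supply slope: (338 − 370)/(2 − 10) = 4, so qs = 4p + 330.
Without the tax, 379 − 3p = 4p + 330 gives 7p = 49, so p* = $7 and q* = 358.
With the tax collected from producers, supply shifts: qs = 4(p − 10.5) + 330.
Solving gives q = 340 with consumers paying $13 and producers receiving $2.5 (the $10.5 wedge).
ΔPS is the trapezoid between Q = 340 and Q = 358 of height $4.5: ½ · (358 + 340) · 4.5 = $1570.5.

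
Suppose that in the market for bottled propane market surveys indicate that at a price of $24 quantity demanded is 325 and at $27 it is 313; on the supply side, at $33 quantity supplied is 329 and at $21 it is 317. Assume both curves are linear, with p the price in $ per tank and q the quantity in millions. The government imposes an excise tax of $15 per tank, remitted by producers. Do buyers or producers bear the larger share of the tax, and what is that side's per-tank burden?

Demand slope: (313 − 325)/(27 − 24) = -4, so qd = 421 − 4p.
Supply slope: (317 − 329)/(21 − 33) = 1, so qs = p + 296.
Without the tax, 421 − 4p = p + 296 gives 5p = 125, so p* = $25 and q* = 321.
With the tax collected from producers, supply shifts: qs = (p − 15) + 296.
New equilibrium: buyers pay $28, producers receive $13, q = 309. (Wedge: pb − ps = 15.)
Per-tank burden: buyers $3, producers $12.
Producers take the larger share because supply is less price-elastic here (demand slope 4 vs supply slope 1).
The less price-elastic side of the market bears the larger share of a per-unit tax.

Producers bear the larger share: $12 per tank.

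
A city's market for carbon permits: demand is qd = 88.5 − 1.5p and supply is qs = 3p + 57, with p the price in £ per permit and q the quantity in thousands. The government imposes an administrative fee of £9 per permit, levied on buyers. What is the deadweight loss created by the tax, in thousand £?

Before the tax: set 88.5 − 1.5p = 3p + 57 → p* = £7, q* = 78.
With the tax collected from buyers, demand (in seller-price terms) shifts: qd = 88.5 − 1.5(p + 9).
New equilibrium: buyers pay £13, suppliers receive £4, q = 69. (Wedge: pb − ps = 9.)
Quantity falls by |ΔQ| = |78 − 69| = 9.
DWL = ½ · t · |ΔQ| = ½ · 9 · 9 = £40.5.

Deadweight loss = £40.5 thousand.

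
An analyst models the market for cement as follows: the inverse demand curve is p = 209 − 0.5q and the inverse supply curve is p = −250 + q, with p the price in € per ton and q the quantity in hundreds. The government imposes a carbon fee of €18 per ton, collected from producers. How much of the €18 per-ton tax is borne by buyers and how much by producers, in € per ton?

Buyers bear €6 per ton; producers bear €12 per ton.

Inverting to q(p) form: qd = 418 − 2p; qs = p + 250.
Without the tax, 418 − 2p = p + 250 gives 3p = 168, so p* = €56 and q* = 306.
With the tax collected from producers, supply shifts: qs = (p − 18) + 250.
New equilibrium: buyers pay €62, producers receive €44, q = 294. (Wedge: pb − ps = 18.)
Burden on buyers: €6; on producers: €12. (They sum to €18.)
The less price-elastic side of the market bears the larger share of a per-unit tax.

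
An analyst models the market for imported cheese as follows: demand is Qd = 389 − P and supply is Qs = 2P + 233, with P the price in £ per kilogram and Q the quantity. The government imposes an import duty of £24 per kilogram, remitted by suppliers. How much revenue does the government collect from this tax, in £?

Before the tax: set 389 − P = 2P + 233 → P* = £52, Q* = 337.
With the tax collected from suppliers, supply shifts: Qs = 2(P − 24) + 233.
Solving gives Q = 321 with consumers paying £68 and suppliers receiving £44 (the £24 wedge).
Revenue = t · Q = 24 · 321 = £7704.

Tax revenue = £7704.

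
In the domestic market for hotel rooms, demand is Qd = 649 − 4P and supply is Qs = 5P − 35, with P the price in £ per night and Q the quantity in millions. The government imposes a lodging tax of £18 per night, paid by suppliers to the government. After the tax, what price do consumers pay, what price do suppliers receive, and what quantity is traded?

Without the tax, 649 − 4P = 5P − 35 gives 9P = 684, so P* = £76 and Q* = 345.
With the tax collected from suppliers, supply shifts: Qs = 5(P − 18) − 35.
New equilibrium: consumers pay £86, suppliers receive £68, Q = 305. (Wedge: Pb − Ps = 18.)
The less price-elastic side of the market bears the larger share of a per-unit tax.

Consumers pay £86; suppliers receive £68; quantity = 305.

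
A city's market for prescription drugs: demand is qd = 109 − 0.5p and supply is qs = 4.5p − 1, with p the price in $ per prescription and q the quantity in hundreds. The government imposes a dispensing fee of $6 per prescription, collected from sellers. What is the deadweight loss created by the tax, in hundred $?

Without the tax, 109 − 0.5p = 4.5p − 1 gives 5p = 110, so p* = $22 and q* = 98.
With the tax collected from sellers, supply shifts: qs = 4.5(p − 6) − 1.
New equilibrium: buyers pay $27.4, sellers receive $21.4, q = 95.3. (Wedge: pb − ps = 6.)
Quantity falls by |ΔQ| = |98 − 95.3| = 2.7.
DWL = ½ · t · |ΔQ| = ½ · 6 · 2.7 = $8.1.

Deadweight loss = $8.1 hundred.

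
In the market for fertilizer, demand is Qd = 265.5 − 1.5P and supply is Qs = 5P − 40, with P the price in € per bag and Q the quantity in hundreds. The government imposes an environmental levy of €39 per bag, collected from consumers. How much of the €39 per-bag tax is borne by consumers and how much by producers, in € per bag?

Before the tax: set 265.5 − 1.5P = 5P − 40 → P* = €47, Q* = 195.
With the tax collected from consumers, demand (in seller-price terms) shifts: Qd = 265.5 − 1.5(P + 39).
New equilibrium: consumers pay €77, producers receive €38, Q = 150. (Wedge: Pb − Ps = 39.)
Burden on consumers: €30; on producers: €9. (They sum to €39.)
The less price-elastic side of the market bears the larger share of a per-unit tax.

Consumers bear €30 per bag; producers bear €9 per bag.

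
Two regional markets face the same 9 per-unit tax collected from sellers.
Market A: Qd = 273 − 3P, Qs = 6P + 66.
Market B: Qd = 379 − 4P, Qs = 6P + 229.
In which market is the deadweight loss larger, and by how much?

Market B, by 16.2.

Market A: pre-tax P* = 23, Q* = 204; post-tax Q = 186; deadweight loss = 81.
Market B: pre-tax P* = 15, Q* = 319; post-tax Q = 297.4; deadweight loss = 97.2.
Difference: 81 vs 97.2 → market B is larger by 16.2.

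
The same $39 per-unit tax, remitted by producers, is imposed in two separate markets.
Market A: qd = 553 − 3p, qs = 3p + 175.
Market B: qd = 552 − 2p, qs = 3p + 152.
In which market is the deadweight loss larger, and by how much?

Market A, by $228.15.

Market A: pre-tax p* = $63, q* = 364; post-tax q = 305.5; deadweight loss = $1140.75.
Market B: pre-tax p* = $80, q* = 392; post-tax q = 345.2; deadweight loss = $912.6.
Difference: $1140.75 vs $912.6 → market A is larger by $228.15.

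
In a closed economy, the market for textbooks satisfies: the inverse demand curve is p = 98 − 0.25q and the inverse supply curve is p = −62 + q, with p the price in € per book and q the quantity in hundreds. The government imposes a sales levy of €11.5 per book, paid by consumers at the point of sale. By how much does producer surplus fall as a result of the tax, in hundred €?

Rewrite in direct form: qd = 392 − 4p and qs = p + 62.
Without the tax, 392 − 4p = p + 62 gives 5p = 330, so p* = €66 and q* = 128.
With the tax collected from consumers, demand (in seller-price terms) shifts: qd = 392 − 4(p + 11.5).
Solving gives q = 118.8 with consumers paying €68.3 and suppliers receiving €56.8 (the €11.5 wedge).
ΔPS is the trapezoid between Q = 118.8 and Q = 128 of height €9.2: ½ · (128 + 118.8) · 9.2 = €1135.28.

Producer surplus falls by €1135.28 hundred.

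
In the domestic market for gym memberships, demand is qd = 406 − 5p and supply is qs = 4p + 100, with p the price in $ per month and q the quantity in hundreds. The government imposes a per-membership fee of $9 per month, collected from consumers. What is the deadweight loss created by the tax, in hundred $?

Deadweight loss = $90 hundred.

Without the tax, 406 − 5p = 4p + 100 gives 9p = 306, so p* = $34 and q* = 236.
With the tax collected from consumers, demand (in seller-price terms) shifts: qd = 406 − 5(p + 9).
New equilibrium: consumers pay $38, sellers receive $29, q = 216. (Wedge: pb − ps = 9.)
Quantity falls by |ΔQ| = |236 − 216| = 20.
DWL = ½ · t · |ΔQ| = ½ · 9 · 20 = $90.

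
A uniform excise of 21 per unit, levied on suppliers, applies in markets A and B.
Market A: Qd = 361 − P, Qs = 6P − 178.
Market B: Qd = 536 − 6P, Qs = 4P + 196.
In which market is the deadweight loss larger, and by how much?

Market B, by 340.2.

Market A: pre-tax P* = 77, Q* = 284; post-tax Q = 266; deadweight loss = 189.
Market B: pre-tax P* = 34, Q* = 332; post-tax Q = 281.6; deadweight loss = 529.2.
Difference: 189 vs 529.2 → market B is larger by 340.2.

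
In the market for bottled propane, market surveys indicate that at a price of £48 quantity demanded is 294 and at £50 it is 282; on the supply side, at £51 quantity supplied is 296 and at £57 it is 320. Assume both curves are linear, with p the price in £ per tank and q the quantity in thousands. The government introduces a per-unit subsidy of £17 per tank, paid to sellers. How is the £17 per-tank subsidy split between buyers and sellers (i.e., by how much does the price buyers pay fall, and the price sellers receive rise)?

Buyers gain £6.8 per tank; sellers gain £10.2 per tank.

Demand slope: (282 − 294)/(50 − 48) = -6, so qd = 582 − 6p.
Supply slope: (320 − 296)/(57 − 51) = 4, so qs = 4p + 92.
Without the subsidy, 582 − 6p = 4p + 92 gives 10p = 490, so p* = £49 and q* = 288.
With a per-unit subsidy paid to sellers, each receives p + 17 per unit sold, so supply becomes qs = 4(p + 17) + 92.
New equilibrium: buyers pay £42.2, sellers receive £59.2, q = 328.8. (Wedge: pb − ps = −17.)
Gain to buyers: £6.8; to sellers: £10.2. (They sum to £17.)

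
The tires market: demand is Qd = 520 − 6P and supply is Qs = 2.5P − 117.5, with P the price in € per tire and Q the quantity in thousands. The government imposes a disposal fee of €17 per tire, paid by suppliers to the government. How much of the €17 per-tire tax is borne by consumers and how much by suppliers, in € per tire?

Consumers bear €5 per tire; suppliers bear €12 per tire.

Before the tax: set 520 − 6P = 2.5P − 117.5 → P* = €75, Q* = 70.
With the tax collected from suppliers, supply shifts: Qs = 2.5(P − 17) − 117.5.
Solving gives Q = 40 with consumers paying €80 and suppliers receiving €63 (the €17 wedge).
Burden on consumers: €5; on suppliers: €12. (They sum to €17.)
The less price-elastic side of the market bears the larger share of a per-unit tax.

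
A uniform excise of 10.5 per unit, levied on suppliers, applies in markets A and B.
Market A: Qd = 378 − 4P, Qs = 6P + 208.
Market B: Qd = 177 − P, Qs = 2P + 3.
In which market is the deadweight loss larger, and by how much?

Market A, by 95.55.

Market A: pre-tax P* = 17, Q* = 310; post-tax Q = 284.8; deadweight loss = 132.3.
Market B: pre-tax P* = 58, Q* = 119; post-tax Q = 112; deadweight loss = 36.75.
Difference: 132.3 vs 36.75 → market A is larger by 95.55.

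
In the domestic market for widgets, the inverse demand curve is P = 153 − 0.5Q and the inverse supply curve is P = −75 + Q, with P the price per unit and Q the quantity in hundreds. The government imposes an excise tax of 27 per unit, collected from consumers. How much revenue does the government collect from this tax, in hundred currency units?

Inverting to Q(P) form: Qd = 306 − 2P; Qs = P + 75.
Without the tax, 306 − 2P = P + 75 gives 3P = 231, so P* = 77 and Q* = 152.
With the tax collected from consumers, demand (in seller-price terms) shifts: Qd = 306 − 2(P + 27).
Solving gives Q = 134 with consumers paying 86 and suppliers receiving 59 (the 27 wedge).
Revenue = t · Q = 27 · 134 = 3618.

Tax revenue = 3618 hundred.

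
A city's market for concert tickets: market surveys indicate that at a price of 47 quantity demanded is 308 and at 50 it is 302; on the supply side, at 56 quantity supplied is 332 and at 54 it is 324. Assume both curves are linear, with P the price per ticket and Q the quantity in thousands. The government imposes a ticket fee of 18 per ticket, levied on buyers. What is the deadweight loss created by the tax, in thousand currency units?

Deadweight loss = 216 thousand.

Demand slope: (302 − 308)/(50 − 47) = -2, so Qd = 402 − 2P.
Supply slope: (324 − 332)/(54 − 56) = 4, so Qs = 4P + 108.
Before the tax: set 402 − 2P = 4P + 108 → P* = 49, Q* = 304.
With the tax collected from buyers, demand (in seller-price terms) shifts: Qd = 402 − 2(P + 18).
New equilibrium: buyers pay 61, sellers receive 43, Q = 280. (Wedge: Pb − Ps = 18.)
Quantity falls by |ΔQ| = |304 − 280| = 24.
DWL = ½ · t · |ΔQ| = ½ · 18 · 24 = 216.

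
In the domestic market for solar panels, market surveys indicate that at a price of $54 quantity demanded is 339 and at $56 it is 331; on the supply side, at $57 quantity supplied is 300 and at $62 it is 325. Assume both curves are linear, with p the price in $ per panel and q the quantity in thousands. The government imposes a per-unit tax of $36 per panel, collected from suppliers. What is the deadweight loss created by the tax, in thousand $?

Deadweight loss = $1440 thousand.

Demand slope: (331 − 339)/(56 − 54) = -4, so qd = 555 − 4p.
Supply slope: (325 − 300)/(62 − 57) = 5, so qs = 5p + 15.
Before the tax: set 555 − 4p = 5p + 15 → p* = $60, q* = 315.
With the tax collected from suppliers, supply shifts: qs = 5(p − 36) + 15.
New equilibrium: consumers pay $80, suppliers receive $44, q = 235. (Wedge: pb − ps = 36.)
Quantity falls by |ΔQ| = |315 − 235| = 80.
DWL = ½ · t · |ΔQ| = ½ · 36 · 80 = $1440.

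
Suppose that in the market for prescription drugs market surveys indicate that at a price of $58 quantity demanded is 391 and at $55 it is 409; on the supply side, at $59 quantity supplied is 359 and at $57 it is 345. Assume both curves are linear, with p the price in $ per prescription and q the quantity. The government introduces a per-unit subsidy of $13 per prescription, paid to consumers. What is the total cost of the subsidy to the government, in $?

Government outlay = $5395.

Demand slope: (409 − 391)/(55 − 58) = -6, so qd = 739 − 6p.
Supply slope: (345 − 359)/(57 − 59) = 7, so qs = 7p − 54.
Before the subsidy: set 739 − 6p = 7p − 54 → p* = $61, q* = 373.
With a per-unit subsidy paid to consumers, each effectively pays p − 13, so demand becomes qd = 739 − 6(p − 13).
Solving gives q = 415 with consumers paying $54 and producers receiving $67 (the $13 wedge).
Outlay = t · Q = 13 · 415 = $5395.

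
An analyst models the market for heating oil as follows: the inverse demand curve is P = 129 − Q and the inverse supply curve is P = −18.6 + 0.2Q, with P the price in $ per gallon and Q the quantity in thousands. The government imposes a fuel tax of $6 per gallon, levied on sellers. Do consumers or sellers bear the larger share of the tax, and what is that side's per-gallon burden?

Consumers bear the larger share: $5 per gallon.

Rewrite in direct form: Qd = 129 − P and Qs = 5P + 93.
Without the tax, 129 − P = 5P + 93 gives 6P = 36, so P* = $6 and Q* = 123.
With the tax collected from sellers, supply shifts: Qs = 5(P − 6) + 93.
New equilibrium: consumers pay $11, sellers receive $5, Q = 118. (Wedge: Pb − Ps = 6.)
Per-gallon burden: consumers $5, sellers $1.
Consumers take the larger share because demand is less price-elastic here (demand slope 1 vs supply slope 5).
The less price-elastic side of the market bears the larger share of a per-unit tax.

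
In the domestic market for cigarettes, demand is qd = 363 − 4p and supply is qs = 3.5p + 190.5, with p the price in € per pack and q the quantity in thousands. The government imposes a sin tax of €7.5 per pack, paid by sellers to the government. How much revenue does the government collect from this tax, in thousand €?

Before the tax: set 363 − 4p = 3.5p + 190.5 → p* = €23, q* = 271.
With the tax collected from sellers, supply shifts: qs = 3.5(p − 7.5) + 190.5.
New equilibrium: buyers pay €26.5, sellers receive €19, q = 257. (Wedge: pb − ps = 7.5.)
Revenue = t · Q = 7.5 · 257 = €1927.5.

Tax revenue = €1927.5 thousand.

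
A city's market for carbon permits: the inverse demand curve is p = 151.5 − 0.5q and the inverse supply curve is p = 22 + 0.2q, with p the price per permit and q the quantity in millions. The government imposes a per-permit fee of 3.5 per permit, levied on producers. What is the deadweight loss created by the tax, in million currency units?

Deadweight loss = 8.75 million.

Inverting to q(p) form: qd = 303 − 2p; qs = 5p − 110.
Before the tax: set 303 − 2p = 5p − 110 → p* = 59, q* = 185.
With the tax collected from producers, supply shifts: qs = 5(p − 3.5) − 110.
New equilibrium: consumers pay 61.5, producers receive 58, q = 180. (Wedge: pb − ps = 3.5.)
Quantity falls by |ΔQ| = |185 − 180| = 5.
DWL = ½ · t · |ΔQ| = ½ · 3.5 · 5 = 8.75.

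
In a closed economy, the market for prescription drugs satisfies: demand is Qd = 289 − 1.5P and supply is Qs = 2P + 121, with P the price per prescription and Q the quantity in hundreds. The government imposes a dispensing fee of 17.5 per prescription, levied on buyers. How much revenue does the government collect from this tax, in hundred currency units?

Before the tax: set 289 − 1.5P = 2P + 121 → P* = 48, Q* = 217.
With the tax collected from buyers, demand (in seller-price terms) shifts: Qd = 289 − 1.5(P + 17.5).
Solving gives Q = 202 with buyers paying 58 and suppliers receiving 40.5 (the 17.5 wedge).
Revenue = t · Q = 17.5 · 202 = 3535.

Tax revenue = 3535 hundred.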